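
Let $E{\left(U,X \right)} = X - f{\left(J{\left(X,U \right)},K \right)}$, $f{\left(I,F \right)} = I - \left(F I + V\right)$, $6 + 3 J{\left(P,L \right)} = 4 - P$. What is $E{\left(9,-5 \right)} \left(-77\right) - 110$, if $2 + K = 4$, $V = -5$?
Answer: $583$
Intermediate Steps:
$K = 2$ ($K = -2 + 4 = 2$)
$J{\left(P,L \right)} = - \frac{2}{3} - \frac{P}{3}$ ($J{\left(P,L \right)} = -2 + \frac{4 - P}{3} = -2 - \left(- \frac{4}{3} + \frac{P}{3}\right) = - \frac{2}{3} - \frac{P}{3}$)
$f{\left(I,F \right)} = 5 + I - F I$ ($f{\left(I,F \right)} = I - \left(F I - 5\right) = I - \left(-5 + F I\right) = 5 + I - F I$)
$E{\left(U,X \right)} = - \frac{17}{3} + \frac{2 X}{3}$ ($E{\left(U,X \right)} = X - \left(5 - \left(\frac{2}{3} + \frac{X}{3}\right) - 2 \left(- \frac{2}{3} - \frac{X}{3}\right)\right) = X - \left(5 - \left(\frac{2}{3} + \frac{X}{3}\right) + \left(\frac{4}{3} + \frac{2 X}{3}\right)\right) = X - \left(\frac{17}{3} + \frac{X}{3}\right) = - \frac{17}{3} + \frac{2 X}{3}$)
$E{\left(9,-5 \right)} \left(-77\right) - 110 = \left(- \frac{17}{3} + \frac{2}{3} \left(-5\right)\right) \left(-77\right) - 110 = \left(- \frac{17}{3} - \frac{10}{3}\right) \left(-77\right) - 110 = \left(-9\right) \left(-77\right) - 110 = 693 - 110 = 583$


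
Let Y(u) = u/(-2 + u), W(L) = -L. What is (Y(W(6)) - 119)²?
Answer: 223729/16 ≈ 13983.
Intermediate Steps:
(Y(W(6)) - 119)² = ((-1*6)/(-2 - 1*6) - 119)² = (-6/(-2 - 6) - 119)² = (-6/(-8) - 119)² = (-6*(-⅛) - 119)² = (¾ - 119)² = (-473/4)² = 223729/16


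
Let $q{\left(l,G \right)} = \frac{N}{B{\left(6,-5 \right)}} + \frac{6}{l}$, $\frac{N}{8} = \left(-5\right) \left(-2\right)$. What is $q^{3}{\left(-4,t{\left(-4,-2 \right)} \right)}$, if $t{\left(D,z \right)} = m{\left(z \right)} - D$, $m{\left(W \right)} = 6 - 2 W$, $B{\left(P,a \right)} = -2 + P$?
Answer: $\frac{50653}{8} \approx 6331.6$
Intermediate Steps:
$N = 80$ ($N = 8 \left(\left(-5\right) \left(-2\right)\right) = 8 \cdot 10 = 80$)
$t{\left(D,z \right)} = 6 - D - 2 z$ ($t{\left(D,z \right)} = \left(6 - 2 z\right) - D = 6 - D - 2 z$)
$q{\left(l,G \right)} = 20 + \frac{6}{l}$ ($q{\left(l,G \right)} = \frac{80}{-2 + 6} + \frac{6}{l} = \frac{80}{4} + \frac{6}{l} = 80 \cdot \frac{1}{4} + \frac{6}{l} = 20 + \frac{6}{l}$)
$q^{3}{\left(-4,t{\left(-4,-2 \right)} \right)} = \left(20 + \frac{6}{-4}\right)^{3} = \left(20 + 6 \left(- \frac{1}{4}\right)\right)^{3} = \left(20 - \frac{3}{2}\right)^{3} = \left(\frac{37}{2}\right)^{3} = \frac{50653}{8}$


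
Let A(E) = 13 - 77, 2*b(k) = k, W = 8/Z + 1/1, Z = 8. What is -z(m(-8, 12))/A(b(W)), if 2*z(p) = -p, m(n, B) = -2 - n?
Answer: -3/64 ≈ -0.046875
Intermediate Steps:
z(p) = -p/2 (z(p) = (-p)/2 = -p/2)
W = 2 (W = 8/8 + 1/1 = 8*(⅛) + 1*1 = 1 + 1 = 2)
b(k) = k/2
A(E) = -64
-z(m(-8, 12))/A(b(W)) = -(-(-2 - 1*(-8))/2)/(-64) = -(-(-2 + 8)/2)*(-1)/64 = -(-½*6)*(-1)/64 = -(-3)*(-1)/64 = -1*3/64 = -3/64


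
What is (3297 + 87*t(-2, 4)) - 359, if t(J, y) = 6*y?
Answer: 5026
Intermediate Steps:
(3297 + 87*t(-2, 4)) - 359 = (3297 + 87*(6*4)) - 359 = (3297 + 87*24) - 359 = (3297 + 2088) - 359 = 5385 - 359 = 5026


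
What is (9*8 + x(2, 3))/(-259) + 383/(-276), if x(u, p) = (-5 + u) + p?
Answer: -119069/71484 ≈ -1.6657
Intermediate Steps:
x(u, p) = -5 + p + u
(9*8 + x(2, 3))/(-259) + 383/(-276) = (9*8 + (-5 + 3 + 2))/(-259) + 383/(-276) = (72 + 0)*(-1/259) + 383*(-1/276) = 72*(-1/259) - 383/276 = -72/259 - 383/276 = -119069/71484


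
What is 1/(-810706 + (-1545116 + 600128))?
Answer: -1/1755694 ≈ -5.6958e-7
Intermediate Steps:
1/(-810706 + (-1545116 + 600128)) = 1/(-810706 - 944988) = 1/(-1755694) = -1/1755694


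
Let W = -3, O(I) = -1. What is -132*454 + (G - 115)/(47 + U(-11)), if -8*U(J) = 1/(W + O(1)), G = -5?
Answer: -18039096/301 ≈ -59931.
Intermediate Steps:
U(J) = 1/32 (U(J) = -1/(8*(-3 - 1)) = -⅛/(-4) = -⅛*(-¼) = 1/32)
-132*454 + (G - 115)/(47 + U(-11)) = -132*454 + (-5 - 115)/(47 + 1/32) = -59928 - 120/1505/32 = -59928 - 120*32/1505 = -59928 - 768/301 = -18039096/301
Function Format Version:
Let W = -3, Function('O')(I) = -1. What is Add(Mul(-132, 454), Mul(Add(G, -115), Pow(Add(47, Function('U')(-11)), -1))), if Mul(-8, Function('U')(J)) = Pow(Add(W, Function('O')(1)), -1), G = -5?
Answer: Rational(-18039096, 301) ≈ -59931.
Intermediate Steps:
Function('U')(J) = Rational(1, 32) (Function('U')(J) = Mul(Rational(-1, 8), Pow(Add(-3, -1), -1)) = Mul(Rational(-1, 8), Pow(-4, -1)) = Mul(Rational(-1, 8), Rational(-1, 4)) = Rational(1, 32))
Add(Mul(-132, 454), Mul(Add(G, -115), Pow(Add(47, Function('U')(-11)), -1))) = Add(Mul(-132, 454), Mul(Add(-5, -115), Pow(Add(47, Rational(1, 32)), -1))) = Add(-59928, Mul(-120, Pow(Rational(1505, 32), -1))) = Add(-59928, Mul(-120, Rational(32, 1505))) = Add(-59928, Rational(-768, 301)) = Rational(-18039096, 301)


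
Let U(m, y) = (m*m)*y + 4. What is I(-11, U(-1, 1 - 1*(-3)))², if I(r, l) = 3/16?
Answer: 9/256 ≈ 0.035156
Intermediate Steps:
U(m, y) = 4 + y*m² (U(m, y) = m²*y + 4 = y*m² + 4 = 4 + y*m²)
I(r, l) = 3/16 (I(r, l) = 3*(1/16) = 3/16)
I(-11, U(-1, 1 - 1*(-3)))² = (3/16)² = 9/256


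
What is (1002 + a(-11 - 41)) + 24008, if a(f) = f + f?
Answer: 24906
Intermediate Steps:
a(f) = 2*f
(1002 + a(-11 - 41)) + 24008 = (1002 + 2*(-11 - 41)) + 24008 = (1002 + 2*(-52)) + 24008 = (1002 - 104) + 24008 = 898 + 24008 = 24906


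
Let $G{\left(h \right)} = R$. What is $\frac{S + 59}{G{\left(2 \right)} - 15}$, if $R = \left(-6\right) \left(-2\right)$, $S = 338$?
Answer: $- \frac{397}{3} \approx -132.33$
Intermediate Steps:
$R = 12$
$G{\left(h \right)} = 12$
$\frac{S + 59}{G{\left(2 \right)} - 15} = \frac{338 + 59}{12 - 15} = \frac{397}{-3} = 397 \left(- \frac{1}{3}\right) = - \frac{397}{3}$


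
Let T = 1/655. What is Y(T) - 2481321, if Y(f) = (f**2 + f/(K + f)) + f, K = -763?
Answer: -532023137181965941/214411250100 ≈ -2.4813e+6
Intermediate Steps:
T = 1/655 ≈ 0.0015267
Y(f) = f + f**2 + f/(-763 + f) (Y(f) = (f**2 + f/(-763 + f)) + f = f + f**2 + f/(-763 + f))
Y(T) - 2481321 = (-762 + (1/655)**2 - 762*1/655)/(655*(-763 + 1/655)) - 2481321 = (-762 + 1/429025 - 762/655)/(655*(-499764/655)) - 2481321 = (1/655)*(-655/499764)*(-327416159/429025) - 2481321 = 327416159/214411250100 - 2481321 = -532023137181965941/214411250100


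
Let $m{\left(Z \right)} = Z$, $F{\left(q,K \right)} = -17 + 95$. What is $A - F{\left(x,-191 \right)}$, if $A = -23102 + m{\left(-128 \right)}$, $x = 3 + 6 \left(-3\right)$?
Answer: $-23308$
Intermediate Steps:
$x = -15$ ($x = 3 - 18 = -15$)
$F{\left(q,K \right)} = 78$
$A = -23230$ ($A = -23102 - 128 = -23230$)
$A - F{\left(x,-191 \right)} = -23230 - 78 = -23308$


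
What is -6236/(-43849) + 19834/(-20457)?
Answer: -742131214/897018993 ≈ -0.82733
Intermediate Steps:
-6236/(-43849) + 19834/(-20457) = -6236*(-1/43849) + 19834*(-1/20457) = 6236/43849 - 19834/20457 = -742131214/897018993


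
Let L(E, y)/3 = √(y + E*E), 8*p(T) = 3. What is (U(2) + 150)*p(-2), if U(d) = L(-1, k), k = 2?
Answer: 225/4 + 9*√3/8 ≈ 58.199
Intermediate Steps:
p(T) = 3/8 (p(T) = (⅛)*3 = 3/8)
L(E, y) = 3*√(y + E²) (L(E, y) = 3*√(y + E*E) = 3*√(y + E²))
U(d) = 3*√3 (U(d) = 3*√(2 + (-1)²) = 3*√(2 + 1) = 3*√3)
(U(2) + 150)*p(-2) = (3*√3 + 150)*(3/8) = (150 + 3*√3)*(3/8) = 225/4 + 9*√3/8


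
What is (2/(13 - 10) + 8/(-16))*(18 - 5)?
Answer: 13/6 ≈ 2.1667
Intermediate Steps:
(2/(13 - 10) + 8/(-16))*(18 - 5) = (2/3 + 8*(-1/16))*13 = (2*(⅓) - ½)*13 = (⅔ - ½)*13 = (⅙)*13 = 13/6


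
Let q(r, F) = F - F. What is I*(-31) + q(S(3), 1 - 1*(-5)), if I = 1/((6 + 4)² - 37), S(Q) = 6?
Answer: -31/63 ≈ -0.49206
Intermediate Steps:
q(r, F) = 0
I = 1/63 (I = 1/(10² - 37) = 1/(100 - 37) = 1/63 ≈ 0.015873)
I*(-31) + q(S(3), 1 - 1*(-5)) = (1/63)*(-31) + 0 = -31/63 + 0 = -31/63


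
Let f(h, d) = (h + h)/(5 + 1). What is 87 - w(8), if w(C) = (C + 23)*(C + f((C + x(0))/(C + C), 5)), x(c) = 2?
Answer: -4019/24 ≈ -167.46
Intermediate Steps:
f(h, d) = h/3 (f(h, d) = (2*h)/6 = (2*h)*(⅙) = h/3)
w(C) = (23 + C)*(C + (2 + C)/(6*C)) (w(C) = (C + 23)*(C + ((C + 2)/(C + C))/3) = (23 + C)*(C + ((2 + C)/((2*C)))/3) = (23 + C)*(C + ((2 + C)*(1/(2*C)))/3) = (23 + C)*(C + ((2 + C)/(2*C))/3) = (23 + C)*(C + (2 + C)/(6*C)))
87 - w(8) = 87 - (25/6 + 8² + (23/3)/8 + (139/6)*8) = 87 - (25/6 + 64 + (23/3)*(⅛) + 556/3) = 87 - (25/6 + 64 + 23/24 + 556/3) = 87 - 1*6107/24 = 87 - 6107/24 = -4019/24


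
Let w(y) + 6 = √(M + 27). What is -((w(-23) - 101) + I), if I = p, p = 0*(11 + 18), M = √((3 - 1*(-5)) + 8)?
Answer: 107 - √31 ≈ 101.43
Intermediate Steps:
M = 4 (M = √((3 + 5) + 8) = √(8 + 8) = √16 = 4)
w(y) = -6 + √31 (w(y) = -6 + √(4 + 27) = -6 + √31)
p = 0 (p = 0*29 = 0)
I = 0
-((w(-23) - 101) + I) = -(((-6 + √31) - 101) + 0) = -((-107 + √31) + 0) = -(-107 + √31) = 107 - √31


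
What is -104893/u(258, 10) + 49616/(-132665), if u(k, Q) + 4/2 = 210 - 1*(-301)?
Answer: -13940884389/67526485 ≈ -206.45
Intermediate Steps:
u(k, Q) = 509 (u(k, Q) = -2 + (210 - 1*(-301)) = -2 + (210 + 301) = -2 + 511 = 509)
-104893/u(258, 10) + 49616/(-132665) = -104893/509 + 49616/(-132665) = -104893*1/509 + 49616*(-1/132665) = -104893/509 - 49616/132665 = -13940884389/67526485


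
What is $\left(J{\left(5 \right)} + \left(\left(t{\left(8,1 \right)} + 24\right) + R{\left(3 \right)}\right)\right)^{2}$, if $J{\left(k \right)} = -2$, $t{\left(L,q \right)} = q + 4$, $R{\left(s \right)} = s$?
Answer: $900$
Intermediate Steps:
$t{\left(L,q \right)} = 4 + q$
$\left(J{\left(5 \right)} + \left(\left(t{\left(8,1 \right)} + 24\right) + R{\left(3 \right)}\right)\right)^{2} = \left(-2 + \left(\left(\left(4 + 1\right) + 24\right) + 3\right)\right)^{2} = \left(-2 + \left(\left(5 + 24\right) + 3\right)\right)^{2} = \left(-2 + \left(29 + 3\right)\right)^{2} = \left(-2 + 32\right)^{2} = 30^{2} = 900$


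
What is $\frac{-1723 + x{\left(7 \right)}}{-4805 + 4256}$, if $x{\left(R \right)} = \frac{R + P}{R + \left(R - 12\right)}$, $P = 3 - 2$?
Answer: $\frac{191}{61} \approx 3.1311$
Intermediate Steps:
$P = 1$ ($P = 3 - 2 = 1$)
$x{\left(R \right)} = \frac{1 + R}{-12 + 2 R}$ ($x{\left(R \right)} = \frac{R + 1}{R + \left(R - 12\right)} = \frac{1 + R}{R + \left(-12 + R\right)} = \frac{1 + R}{-12 + 2 R}$)
$\frac{-1723 + x{\left(7 \right)}}{-4805 + 4256} = \frac{-1723 + \frac{1 + 7}{2 \left(-6 + 7\right)}}{-4805 + 4256} = \frac{-1723 + \frac{1}{2} \cdot 1^{-1} \cdot 8}{-549} = \left(-1723 + \frac{1}{2} \cdot 1 \cdot 8\right) \left(- \frac{1}{549}\right) = \left(-1723 + 4\right) \left(- \frac{1}{549}\right) = \left(-1719\right) \left(- \frac{1}{549}\right) = \frac{191}{61}$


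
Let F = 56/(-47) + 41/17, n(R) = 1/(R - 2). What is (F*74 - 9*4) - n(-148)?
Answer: 6508699/119850 ≈ 54.307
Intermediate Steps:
n(R) = 1/(-2 + R)
F = 975/799 (F = 56*(-1/47) + 41*(1/17) = -56/47 + 41/17 = 975/799 ≈ 1.2203)
(F*74 - 9*4) - n(-148) = ((975/799)*74 - 9*4) - 1/(-2 - 148) = (72150/799 - 36) - 1/(-150) = 43386/799 - 1*(-1/150) = 43386/799 + 1/150 = 6508699/119850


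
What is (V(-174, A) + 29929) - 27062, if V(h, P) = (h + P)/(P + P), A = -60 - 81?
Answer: 269603/94 ≈ 2868.1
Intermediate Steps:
A = -141
V(h, P) = (P + h)/(2*P) (V(h, P) = (P + h)/((2*P)) = (P + h)*(1/(2*P)) = (P + h)/(2*P))
(V(-174, A) + 29929) - 27062 = ((1/2)*(-141 - 174)/(-141) + 29929) - 27062 = ((1/2)*(-1/141)*(-315) + 29929) - 27062 = (105/94 + 29929) - 27062 = 2813431/94 - 27062 = 269603/94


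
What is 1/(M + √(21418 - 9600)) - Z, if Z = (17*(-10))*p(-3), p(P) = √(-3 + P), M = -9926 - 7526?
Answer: -8726/152280243 - √11818/304560486 + 170*I*√6 ≈ -5.7659e-5 + 416.41*I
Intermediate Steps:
M = -17452
Z = -170*I*√6 (Z = (17*(-10))*√(-3 - 3) = -170*I*√6 ≈ -416.41*I)
1/(M + √(21418 - 9600)) - Z = 1/(-17452 + √(21418 - 9600)) - (-170)*I*√6 = 1/(-17452 + √11818) + 170*I*√6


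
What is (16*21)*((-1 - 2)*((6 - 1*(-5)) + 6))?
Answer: -17136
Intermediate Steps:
(16*21)*((-1 - 2)*((6 - 1*(-5)) + 6)) = 336*(-3*((6 + 5) + 6)) = 336*(-3*(11 + 6)) = 336*(-3*17) = 336*(-51) = -17136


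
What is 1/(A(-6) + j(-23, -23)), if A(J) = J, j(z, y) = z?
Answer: -1/29 ≈ -0.034483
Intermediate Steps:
1/(A(-6) + j(-23, -23)) = 1/(-6 - 23) = 1/(-29) = -1/29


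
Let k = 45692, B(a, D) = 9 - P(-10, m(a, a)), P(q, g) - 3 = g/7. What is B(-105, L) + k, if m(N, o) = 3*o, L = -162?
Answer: 45743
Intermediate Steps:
P(q, g) = 3 + g/7
B(a, D) = 6 - 3*a/7 (B(a, D) = 9 - (3 + (3*a)/7) = 9 - (3 + 3*a/7) = 9 + (-3 - 3*a/7) = 6 - 3*a/7)
B(-105, L) + k = (6 - 3/7*(-105)) + 45692 = (6 + 45) + 45692 = 51 + 45692 = 45743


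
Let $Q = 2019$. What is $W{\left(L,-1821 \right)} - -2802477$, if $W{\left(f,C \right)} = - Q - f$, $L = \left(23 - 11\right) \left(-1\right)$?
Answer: $2800470$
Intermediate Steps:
$L = -12$ ($L = 12 \left(-1\right) = -12$)
$W{\left(f,C \right)} = -2019 - f$ ($W{\left(f,C \right)} = \left(-1\right) 2019 - f = -2019 - f$)
$W{\left(L,-1821 \right)} - -2802477 = \left(-2019 - -12\right) - -2802477 = \left(-2019 + 12\right) + 2802477 = -2007 + 2802477 = 2800470$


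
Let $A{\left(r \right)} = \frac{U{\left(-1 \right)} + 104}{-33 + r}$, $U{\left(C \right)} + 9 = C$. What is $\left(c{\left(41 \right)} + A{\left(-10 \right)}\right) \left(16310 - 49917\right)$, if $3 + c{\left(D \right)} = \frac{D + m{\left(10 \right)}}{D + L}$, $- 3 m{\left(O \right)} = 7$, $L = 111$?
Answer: $\frac{812449225}{4902} \approx 1.6574 \cdot 10^{5}$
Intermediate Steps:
$U{\left(C \right)} = -9 + C$
$m{\left(O \right)} = - \frac{7}{3}$ ($m{\left(O \right)} = \left(- \frac{1}{3}\right) 7 = - \frac{7}{3}$)
$A{\left(r \right)} = \frac{94}{-33 + r}$ ($A{\left(r \right)} = \frac{\left(-9 - 1\right) + 104}{-33 + r} = \frac{-10 + 104}{-33 + r} = \frac{94}{-33 + r}$)
$c{\left(D \right)} = -3 + \frac{- \frac{7}{3} + D}{111 + D}$ ($c{\left(D \right)} = -3 + \frac{D - \frac{7}{3}}{D + 111} = -3 + \frac{- \frac{7}{3} + D}{111 + D}$)
$\left(c{\left(41 \right)} + A{\left(-10 \right)}\right) \left(16310 - 49917\right) = \left(\frac{2 \left(-503 - 123\right)}{3 \left(111 + 41\right)} + \frac{94}{-33 - 10}\right) \left(16310 - 49917\right) = \left(\frac{2 \left(-503 - 123\right)}{3 \cdot 152} + \frac{94}{-43}\right) \left(-33607\right) = \left(\frac{2}{3} \cdot \frac{1}{152} \left(-626\right) + 94 \left(- \frac{1}{43}\right)\right) \left(-33607\right) = \left(- \frac{313}{114} - \frac{94}{43}\right) \left(-33607\right) = \left(- \frac{24175}{4902}\right) \left(-33607\right) = \frac{812449225}{4902}$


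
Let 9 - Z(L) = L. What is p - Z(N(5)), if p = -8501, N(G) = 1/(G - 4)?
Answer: -8509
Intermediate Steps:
N(G) = 1/(-4 + G)
Z(L) = 9 - L
p - Z(N(5)) = -8501 - (9 - 1/(-4 + 5)) = -8501 - (9 - 1/1) = -8501 - (9 - 1*1) = -8501 - (9 - 1) = -8501 - 1*8 = -8501 - 8 = -8509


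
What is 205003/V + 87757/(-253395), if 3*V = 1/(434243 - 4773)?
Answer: 66928693079618093/253395 ≈ 2.6413e+11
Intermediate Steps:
V = 1/1288410 (V = 1/(3*(434243 - 4773)) = (1/3)/429470 = (1/3)*(1/429470) = 1/1288410 ≈ 7.7615e-7)
205003/V + 87757/(-253395) = 205003/(1/1288410) + 87757/(-253395) = 205003*1288410 + 87757*(-1/253395) = 264127915230 - 87757/253395 = 66928693079618093/253395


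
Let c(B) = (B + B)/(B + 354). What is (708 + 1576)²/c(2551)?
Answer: 7577192840/2551 ≈ 2.9703e+6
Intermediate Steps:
c(B) = 2*B/(354 + B) (c(B) = (2*B)/(354 + B) = 2*B/(354 + B))
(708 + 1576)²/c(2551) = (708 + 1576)²/((2*2551/(354 + 2551))) = 2284²/((2*2551/2905)) = 5216656/((2*2551*(1/2905))) = 5216656/(5102/2905) = 5216656*(2905/5102) = 7577192840/2551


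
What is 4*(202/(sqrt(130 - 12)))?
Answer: 404*sqrt(118)/59 ≈ 74.382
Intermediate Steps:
4*(202/(sqrt(130 - 12))) = 4*(202/(sqrt(118))) = 4*(202*(sqrt(118)/118)) = 4*(101*sqrt(118)/59) = 404*sqrt(118)/59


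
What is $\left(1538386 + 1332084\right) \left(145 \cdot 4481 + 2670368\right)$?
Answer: $9530284763110$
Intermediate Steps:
$\left(1538386 + 1332084\right) \left(145 \cdot 4481 + 2670368\right) = 2870470 \left(649745 + 2670368\right) = 2870470 \cdot 3320113 = 9530284763110$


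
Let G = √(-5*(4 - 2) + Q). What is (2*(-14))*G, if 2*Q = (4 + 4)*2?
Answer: -28*I*√2 ≈ -39.598*I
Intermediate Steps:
Q = 8 (Q = ((4 + 4)*2)/2 = (8*2)/2 = (½)*16 = 8)
G = I*√2 (G = √(-5*(4 - 2) + 8) = √(-5*2 + 8) = √(-10 + 8) = √(-2) = I*√2 ≈ 1.4142*I)
(2*(-14))*G = (2*(-14))*(I*√2) = -28*I*√2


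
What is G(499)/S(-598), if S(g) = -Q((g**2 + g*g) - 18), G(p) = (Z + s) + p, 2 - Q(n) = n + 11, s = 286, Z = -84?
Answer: 701/715199 ≈ 0.00098015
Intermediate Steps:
Q(n) = -9 - n (Q(n) = 2 - (n + 11) = 2 - (11 + n) = 2 + (-11 - n) = -9 - n)
G(p) = 202 + p (G(p) = (-84 + 286) + p = 202 + p)
S(g) = -9 + 2*g**2 (S(g) = -(-9 - ((g**2 + g*g) - 18)) = -(-9 - ((g**2 + g**2) - 18)) = -(-9 - (2*g**2 - 18)) = -(-9 - (-18 + 2*g**2)) = -(-9 + (18 - 2*g**2)) = -(9 - 2*g**2) = -9 + 2*g**2)
G(499)/S(-598) = (202 + 499)/(-9 + 2*(-598)**2) = 701/(-9 + 2*357604) = 701/(-9 + 715208) = 701/715199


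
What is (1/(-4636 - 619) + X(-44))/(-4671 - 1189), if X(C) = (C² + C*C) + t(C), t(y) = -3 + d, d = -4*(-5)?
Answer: -10218347/15397150 ≈ -0.66365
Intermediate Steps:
d = 20
t(y) = 17 (t(y) = -3 + 20 = 17)
X(C) = 17 + 2*C² (X(C) = (C² + C*C) + 17 = (C² + C²) + 17 = 2*C² + 17 = 17 + 2*C²)
(1/(-4636 - 619) + X(-44))/(-4671 - 1189) = (1/(-4636 - 619) + (17 + 2*(-44)²))/(-4671 - 1189) = (1/(-5255) + (17 + 2*1936))/(-5860) = (-1/5255 + (17 + 3872))*(-1/5860) = (-1/5255 + 3889)*(-1/5860) = (20436694/5255)*(-1/5860) = -10218347/15397150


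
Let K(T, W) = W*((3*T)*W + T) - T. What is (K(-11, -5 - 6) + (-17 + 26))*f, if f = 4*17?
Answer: -261936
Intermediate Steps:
f = 68
K(T, W) = -T + W*(T + 3*T*W) (K(T, W) = W*(3*T*W + T) - T = W*(T + 3*T*W) - T = -T + W*(T + 3*T*W))
(K(-11, -5 - 6) + (-17 + 26))*f = (-11*(-1 + (-5 - 6) + 3*(-5 - 6)**2) + (-17 + 26))*68 = (-11*(-1 - 11 + 3*(-11)**2) + 9)*68 = (-11*(-1 - 11 + 3*121) + 9)*68 = (-11*(-1 - 11 + 363) + 9)*68 = (-11*351 + 9)*68 = (-3861 + 9)*68 = -3852*68 = -261936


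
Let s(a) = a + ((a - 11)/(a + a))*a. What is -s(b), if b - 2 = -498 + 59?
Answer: 661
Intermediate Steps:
b = -437 (b = 2 + (-498 + 59) = 2 - 439 = -437)
s(a) = -11/2 + 3*a/2 (s(a) = a + ((-11 + a)/((2*a)))*a = a + ((-11 + a)*(1/(2*a)))*a = a + ((-11 + a)/(2*a))*a = a + (-11/2 + a/2) = -11/2 + 3*a/2)
-s(b) = -(-11/2 + (3/2)*(-437)) = -(-11/2 - 1311/2) = -1*(-661) = 661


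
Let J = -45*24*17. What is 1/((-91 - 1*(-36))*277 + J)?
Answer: -1/33595 ≈ -2.9766e-5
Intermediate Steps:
J = -18360 (J = -1080*17 = -18360)
1/((-91 - 1*(-36))*277 + J) = 1/((-91 - 1*(-36))*277 - 18360) = 1/((-91 + 36)*277 - 18360) = 1/(-55*277 - 18360) = 1/(-15235 - 18360) = 1/(-33595) = -1/33595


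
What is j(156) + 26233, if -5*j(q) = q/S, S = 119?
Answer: 15608479/595 ≈ 26233.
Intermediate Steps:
j(q) = -q/595 (j(q) = -q/(5*119) = -q/595)
j(156) + 26233 = -1/595*156 + 26233 = -156/595 + 26233 = 15608479/595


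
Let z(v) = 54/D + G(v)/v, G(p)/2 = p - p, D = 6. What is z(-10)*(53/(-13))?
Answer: -477/13 ≈ -36.692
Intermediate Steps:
G(p) = 0 (G(p) = 2*(p - p) = 2*0 = 0)
z(v) = 9 (z(v) = 54/6 + 0/v = 54*(1/6) + 0 = 9 + 0 = 9)
z(-10)*(53/(-13)) = 9*(53/(-13)) = 9*(53*(-1/13)) = 9*(-53/13) = -477/13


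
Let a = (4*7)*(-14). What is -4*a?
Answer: 1568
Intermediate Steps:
a = -392 (a = 28*(-14) = -392)
-4*a = -4*(-392) = 1568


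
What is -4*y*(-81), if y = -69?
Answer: -22356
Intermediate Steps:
-4*y*(-81) = -4*(-69)*(-81) = 276*(-81) = -22356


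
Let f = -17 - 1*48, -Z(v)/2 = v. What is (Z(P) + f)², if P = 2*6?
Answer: 7921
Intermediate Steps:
P = 12
Z(v) = -2*v
f = -65 (f = -17 - 48 = -65)
(Z(P) + f)² = (-2*12 - 65)² = (-24 - 65)² = (-89)² = 7921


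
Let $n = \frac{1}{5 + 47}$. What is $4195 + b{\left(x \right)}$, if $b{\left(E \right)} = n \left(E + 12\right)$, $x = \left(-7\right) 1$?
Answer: $\frac{218145}{52} \approx 4195.1$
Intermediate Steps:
$n = \frac{1}{52} \approx 0.019231$
$x = -7$
$b{\left(E \right)} = \frac{3}{13} + \frac{E}{52}$ ($b{\left(E \right)} = \frac{E + 12}{52} = \frac{12 + E}{52} = \frac{3}{13} + \frac{E}{52}$)
$4195 + b{\left(x \right)} = 4195 + \left(\frac{3}{13} + \frac{1}{52} \left(-7\right)\right) = 4195 + \left(\frac{3}{13} - \frac{7}{52}\right) = 4195 + \frac{5}{52} = \frac{218145}{52}$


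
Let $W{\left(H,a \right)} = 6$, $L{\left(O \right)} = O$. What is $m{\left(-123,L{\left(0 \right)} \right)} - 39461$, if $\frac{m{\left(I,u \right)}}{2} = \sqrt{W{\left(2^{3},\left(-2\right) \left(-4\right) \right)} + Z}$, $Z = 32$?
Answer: $-39461 + 2 \sqrt{38} \approx -39449.0$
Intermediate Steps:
$m{\left(I,u \right)} = 2 \sqrt{38}$ ($m{\left(I,u \right)} = 2 \sqrt{6 + 32} = 2 \sqrt{38}$)
$m{\left(-123,L{\left(0 \right)} \right)} - 39461 = 2 \sqrt{38} - 39461 = -39461 + 2 \sqrt{38}$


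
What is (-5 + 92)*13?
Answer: 1131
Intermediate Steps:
(-5 + 92)*13 = 87*13 = 1131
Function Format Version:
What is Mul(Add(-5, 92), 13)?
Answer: 1131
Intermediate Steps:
Mul(Add(-5, 92), 13) = Mul(87, 13) = 1131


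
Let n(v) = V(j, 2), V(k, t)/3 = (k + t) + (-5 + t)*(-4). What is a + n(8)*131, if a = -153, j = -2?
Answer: 4563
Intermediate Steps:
V(k, t) = 60 - 9*t + 3*k (V(k, t) = 3*((k + t) + (-5 + t)*(-4)) = 3*((k + t) + (20 - 4*t)) = 3*(20 + k - 3*t) = 60 - 9*t + 3*k)
n(v) = 36 (n(v) = 60 - 9*2 + 3*(-2) = 60 - 18 - 6 = 36)
a + n(8)*131 = -153 + 36*131 = -153 + 4716 = 4563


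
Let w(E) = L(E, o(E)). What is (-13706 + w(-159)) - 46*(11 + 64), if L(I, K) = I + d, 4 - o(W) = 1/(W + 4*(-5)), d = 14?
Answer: -17301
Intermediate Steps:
o(W) = 4 - 1/(-20 + W) (o(W) = 4 - 1/(W + 4*(-5)) = 4 - 1/(W - 20) = 4 - 1/(-20 + W))
L(I, K) = 14 + I (L(I, K) = I + 14 = 14 + I)
w(E) = 14 + E
(-13706 + w(-159)) - 46*(11 + 64) = (-13706 + (14 - 159)) - 46*(11 + 64) = (-13706 - 145) - 46*75 = -13851 - 3450 = -17301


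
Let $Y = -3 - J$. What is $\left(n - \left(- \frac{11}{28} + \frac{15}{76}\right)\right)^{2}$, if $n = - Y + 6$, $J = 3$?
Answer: $\frac{2630884}{17689} \approx 148.73$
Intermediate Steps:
$Y = -6$ ($Y = -3 - 3 = -6$)
$n = 12$ ($n = \left(-1\right) \left(-6\right) + 6 = 6 + 6 = 12$)
$\left(n - \left(- \frac{11}{28} + \frac{15}{76}\right)\right)^{2} = \left(12 - \left(- \frac{11}{28} + \frac{15}{76}\right)\right)^{2} = \left(12 - - \frac{26}{133}\right)^{2} = \left(12 + \left(- \frac{15}{76} + \frac{11}{28}\right)\right)^{2} = \left(12 + \frac{26}{133}\right)^{2} = \left(\frac{1622}{133}\right)^{2} = \frac{2630884}{17689}$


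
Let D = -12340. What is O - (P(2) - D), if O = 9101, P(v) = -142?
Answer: -3097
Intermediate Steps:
O - (P(2) - D) = 9101 - (-142 - 1*(-12340)) = 9101 - (-142 + 12340) = 9101 - 1*12198 = 9101 - 12198 = -3097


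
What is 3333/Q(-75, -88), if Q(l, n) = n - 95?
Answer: -1111/61 ≈ -18.213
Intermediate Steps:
Q(l, n) = -95 + n
3333/Q(-75, -88) = 3333/(-95 - 88) = 3333/(-183) = 3333*(-1/183) = -1111/61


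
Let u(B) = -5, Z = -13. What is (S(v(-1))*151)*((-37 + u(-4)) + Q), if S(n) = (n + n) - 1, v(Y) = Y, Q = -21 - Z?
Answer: 22650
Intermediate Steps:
Q = -8 (Q = -21 - 1*(-13) = -21 + 13 = -8)
S(n) = -1 + 2*n (S(n) = 2*n - 1 = -1 + 2*n)
(S(v(-1))*151)*((-37 + u(-4)) + Q) = ((-1 + 2*(-1))*151)*((-37 - 5) - 8) = ((-1 - 2)*151)*(-42 - 8) = -3*151*(-50) = -453*(-50) = 22650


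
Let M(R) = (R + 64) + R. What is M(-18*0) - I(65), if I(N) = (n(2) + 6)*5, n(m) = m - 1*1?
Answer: 29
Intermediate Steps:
n(m) = -1 + m (n(m) = m - 1 = -1 + m)
I(N) = 35 (I(N) = ((-1 + 2) + 6)*5 = (1 + 6)*5 = 7*5 = 35)
M(R) = 64 + 2*R (M(R) = (64 + R) + R = 64 + 2*R)
M(-18*0) - I(65) = (64 + 2*(-18*0)) - 1*35 = (64 + 2*0) - 35 = (64 + 0) - 35 = 64 - 35 = 29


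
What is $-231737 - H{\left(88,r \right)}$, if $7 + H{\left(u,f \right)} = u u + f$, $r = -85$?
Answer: $-239389$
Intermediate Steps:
$H{\left(u,f \right)} = -7 + f + u^{2}$ ($H{\left(u,f \right)} = -7 + \left(u u + f\right) = -7 + \left(u^{2} + f\right) = -7 + \left(f + u^{2}\right) = -7 + f + u^{2}$)
$-231737 - H{\left(88,r \right)} = -231737 - \left(-7 - 85 + 88^{2}\right) = -231737 - \left(-7 - 85 + 7744\right) = -231737 - 7652 = -239389$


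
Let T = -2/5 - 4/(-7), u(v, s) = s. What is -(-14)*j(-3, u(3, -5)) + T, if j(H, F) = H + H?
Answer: -2934/35 ≈ -83.829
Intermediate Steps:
j(H, F) = 2*H
T = 6/35 (T = -2*1/5 - 4*(-1/7) = -2/5 + 4/7 = 6/35 ≈ 0.17143)
-(-14)*j(-3, u(3, -5)) + T = -(-14)*2*(-3) + 6/35 = -(-14)*(-6) + 6/35 = -14*6 + 6/35 = -84 + 6/35 = -2934/35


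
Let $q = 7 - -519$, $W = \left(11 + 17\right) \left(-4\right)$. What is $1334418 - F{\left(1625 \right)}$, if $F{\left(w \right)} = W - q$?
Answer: $1335056$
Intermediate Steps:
$W = -112$ ($W = 28 \left(-4\right) = -112$)
$q = 526$ ($q = 7 + 519 = 526$)
$F{\left(w \right)} = -638$ ($F{\left(w \right)} = -112 - 526 = -638$)
$1334418 - F{\left(1625 \right)} = 1334418 - -638 = 1334418 + 638 = 1335056$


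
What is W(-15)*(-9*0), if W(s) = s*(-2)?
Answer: 0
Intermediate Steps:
W(s) = -2*s
W(-15)*(-9*0) = (-2*(-15))*(-9*0) = 30*0 = 0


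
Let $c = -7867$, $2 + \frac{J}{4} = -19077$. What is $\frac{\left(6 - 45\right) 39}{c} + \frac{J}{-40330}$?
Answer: $\frac{330859951}{158638055} \approx 2.0856$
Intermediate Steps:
$J = -76316$ ($J = -8 + 4 \left(-19077\right) = -8 - 76308 = -76316$)
$\frac{\left(6 - 45\right) 39}{c} + \frac{J}{-40330} = \frac{\left(6 - 45\right) 39}{-7867} - \frac{76316}{-40330} = \left(-39\right) 39 \left(- \frac{1}{7867}\right) - - \frac{38158}{20165} = \left(-1521\right) \left(- \frac{1}{7867}\right) + \frac{38158}{20165} = \frac{1521}{7867} + \frac{38158}{20165} = \frac{330859951}{158638055}$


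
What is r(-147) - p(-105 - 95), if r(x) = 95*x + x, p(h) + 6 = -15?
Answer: -14091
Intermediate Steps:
p(h) = -21 (p(h) = -6 - 15 = -21)
r(x) = 96*x
r(-147) - p(-105 - 95) = 96*(-147) - 1*(-21) = -14112 + 21 = -14091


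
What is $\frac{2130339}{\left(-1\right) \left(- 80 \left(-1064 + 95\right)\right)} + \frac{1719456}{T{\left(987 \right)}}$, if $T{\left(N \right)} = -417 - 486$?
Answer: $- \frac{15023991693}{7777840} \approx -1931.6$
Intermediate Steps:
$T{\left(N \right)} = -903$
$\frac{2130339}{\left(-1\right) \left(- 80 \left(-1064 + 95\right)\right)} + \frac{1719456}{T{\left(987 \right)}} = \frac{2130339}{\left(-1\right) \left(- 80 \left(-1064 + 95\right)\right)} + \frac{1719456}{-903} = \frac{2130339}{\left(-1\right) \left(\left(-80\right) \left(-969\right)\right)} + 1719456 \left(- \frac{1}{903}\right) = \frac{2130339}{\left(-1\right) 77520} - \frac{573152}{301} = \frac{2130339}{-77520} - \frac{573152}{301} = 2130339 \left(- \frac{1}{77520}\right) - \frac{573152}{301} = - \frac{710113}{25840} - \frac{573152}{301} = - \frac{15023991693}{7777840}$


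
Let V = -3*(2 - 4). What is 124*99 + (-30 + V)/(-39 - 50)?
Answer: 1092588/89 ≈ 12276.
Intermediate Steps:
V = 6 (V = -3*(-2) = 6)
124*99 + (-30 + V)/(-39 - 50) = 124*99 + (-30 + 6)/(-39 - 50) = 12276 - 24/(-89) = 12276 - 24*(-1/89) = 12276 + 24/89 = 1092588/89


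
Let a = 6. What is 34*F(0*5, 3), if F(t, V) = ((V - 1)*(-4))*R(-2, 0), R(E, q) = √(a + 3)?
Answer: -816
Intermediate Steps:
R(E, q) = 3 (R(E, q) = √(6 + 3) = √9 = 3)
F(t, V) = 12 - 12*V (F(t, V) = ((V - 1)*(-4))*3 = ((-1 + V)*(-4))*3 = (4 - 4*V)*3 = 12 - 12*V)
34*F(0*5, 3) = 34*(12 - 12*3) = 34*(12 - 36) = 34*(-24) = -816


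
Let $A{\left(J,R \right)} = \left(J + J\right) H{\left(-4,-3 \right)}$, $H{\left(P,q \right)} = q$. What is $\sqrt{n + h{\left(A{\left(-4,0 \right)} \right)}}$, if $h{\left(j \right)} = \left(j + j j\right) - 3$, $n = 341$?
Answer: $\sqrt{938} \approx 30.627$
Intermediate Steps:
$A{\left(J,R \right)} = - 6 J$ ($A{\left(J,R \right)} = \left(J + J\right) \left(-3\right) = 2 J \left(-3\right) = - 6 J$)
$h{\left(j \right)} = -3 + j + j^{2}$ ($h{\left(j \right)} = \left(j + j^{2}\right) - 3 = -3 + j + j^{2}$)
$\sqrt{n + h{\left(A{\left(-4,0 \right)} \right)}} = \sqrt{341 - \left(-21 - 576\right)} = \sqrt{341 + \left(-3 + 24 + 24^{2}\right)} = \sqrt{341 + \left(-3 + 24 + 576\right)} = \sqrt{341 + 597} = \sqrt{938}$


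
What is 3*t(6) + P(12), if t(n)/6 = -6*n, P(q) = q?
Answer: -636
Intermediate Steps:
t(n) = -36*n (t(n) = 6*(-6*n) = -36*n)
3*t(6) + P(12) = 3*(-36*6) + 12 = 3*(-216) + 12 = -648 + 12 = -636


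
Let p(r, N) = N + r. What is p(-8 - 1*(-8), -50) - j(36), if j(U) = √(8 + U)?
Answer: -50 - 2*√11 ≈ -56.633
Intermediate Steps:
p(-8 - 1*(-8), -50) - j(36) = (-50 + (-8 - 1*(-8))) - √(8 + 36) = (-50 + (-8 + 8)) - √44 = (-50 + 0) - 2*√11 = -50 - 2*√11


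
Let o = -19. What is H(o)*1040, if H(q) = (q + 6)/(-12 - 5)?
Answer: 13520/17 ≈ 795.29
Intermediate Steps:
H(q) = -6/17 - q/17 (H(q) = (6 + q)/(-17) = (6 + q)*(-1/17) = -6/17 - q/17)
H(o)*1040 = (-6/17 - 1/17*(-19))*1040 = (-6/17 + 19/17)*1040 = (13/17)*1040 = 13520/17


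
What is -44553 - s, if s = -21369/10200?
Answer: -8910181/200 ≈ -44551.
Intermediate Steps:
s = -419/200 (s = -21369*1/10200 = -419/200 ≈ -2.0950)
-44553 - s = -44553 - 1*(-419/200) = -44553 + 419/200 = -8910181/200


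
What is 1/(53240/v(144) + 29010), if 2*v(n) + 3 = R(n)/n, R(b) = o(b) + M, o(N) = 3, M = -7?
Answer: -109/671190 ≈ -0.00016240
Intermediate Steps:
R(b) = -4 (R(b) = 3 - 7 = -4)
v(n) = -3/2 - 2/n (v(n) = -3/2 + (-4/n)/2 = -3/2 - 2/n)
1/(53240/v(144) + 29010) = 1/(53240/(-3/2 - 2/144) + 29010) = 1/(53240/(-3/2 - 2*1/144) + 29010) = 1/(53240/(-3/2 - 1/72) + 29010) = 1/(53240/(-109/72) + 29010) = 1/(53240*(-72/109) + 29010) = 1/(-3833280/109 + 29010) = 1/(-671190/109) = -109/671190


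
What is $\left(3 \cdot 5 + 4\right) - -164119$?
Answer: $164138$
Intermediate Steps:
$\left(3 \cdot 5 + 4\right) - -164119 = \left(15 + 4\right) + 164119 = 19 + 164119 = 164138$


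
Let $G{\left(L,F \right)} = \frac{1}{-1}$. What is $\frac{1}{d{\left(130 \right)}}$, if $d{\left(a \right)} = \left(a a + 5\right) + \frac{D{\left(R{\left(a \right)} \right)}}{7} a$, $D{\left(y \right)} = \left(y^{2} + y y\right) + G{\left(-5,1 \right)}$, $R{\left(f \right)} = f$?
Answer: $\frac{7}{4512205} \approx 1.5513 \cdot 10^{-6}$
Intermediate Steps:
$G{\left(L,F \right)} = -1$
$D{\left(y \right)} = -1 + 2 y^{2}$ ($D{\left(y \right)} = \left(y^{2} + y y\right) - 1 = \left(y^{2} + y^{2}\right) - 1 = 2 y^{2} - 1 = -1 + 2 y^{2}$)
$d{\left(a \right)} = 5 + a^{2} + a \left(- \frac{1}{7} + \frac{2 a^{2}}{7}\right)$ ($d{\left(a \right)} = \left(a a + 5\right) + \frac{-1 + 2 a^{2}}{7} a = \left(a^{2} + 5\right) + \left(-1 + 2 a^{2}\right) \frac{1}{7} a = \left(5 + a^{2}\right) + \left(- \frac{1}{7} + \frac{2 a^{2}}{7}\right) a = \left(5 + a^{2}\right) + a \left(- \frac{1}{7} + \frac{2 a^{2}}{7}\right) = 5 + a^{2} + a \left(- \frac{1}{7} + \frac{2 a^{2}}{7}\right)$)
$\frac{1}{d{\left(130 \right)}} = \frac{1}{5 + 130^{2} - \frac{130}{7} + \frac{2 \cdot 130^{3}}{7}} = \frac{1}{5 + 16900 - \frac{130}{7} + \frac{2}{7} \cdot 2197000} = \frac{1}{5 + 16900 - \frac{130}{7} + \frac{4394000}{7}} = \frac{1}{\frac{4512205}{7}} = \frac{7}{4512205}$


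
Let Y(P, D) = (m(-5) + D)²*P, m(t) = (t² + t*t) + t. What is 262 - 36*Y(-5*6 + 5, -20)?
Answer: 562762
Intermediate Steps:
m(t) = t + 2*t² (m(t) = (t² + t²) + t = 2*t² + t = t + 2*t²)
Y(P, D) = P*(45 + D)² (Y(P, D) = (-5*(1 + 2*(-5)) + D)²*P = (-5*(1 - 10) + D)²*P = (-5*(-9) + D)²*P = (45 + D)²*P = P*(45 + D)²)
262 - 36*Y(-5*6 + 5, -20) = 262 - 36*(-5*6 + 5)*(45 - 20)² = 262 - 36*(-30 + 5)*25² = 262 - (-900)*625 = 262 - 36*(-15625) = 262 + 562500 = 562762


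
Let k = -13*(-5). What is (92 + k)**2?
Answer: 24649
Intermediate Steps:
k = 65
(92 + k)**2 = (92 + 65)**2 = 157**2 = 24649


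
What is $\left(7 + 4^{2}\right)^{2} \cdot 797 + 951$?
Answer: $422564$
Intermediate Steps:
$\left(7 + 4^{2}\right)^{2} \cdot 797 + 951 = \left(7 + 16\right)^{2} \cdot 797 + 951 = 23^{2} \cdot 797 + 951 = 529 \cdot 797 + 951 = 421613 + 951 = 422564$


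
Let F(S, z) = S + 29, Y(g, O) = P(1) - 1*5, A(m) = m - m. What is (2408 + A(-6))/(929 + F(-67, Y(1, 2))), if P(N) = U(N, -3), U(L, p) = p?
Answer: 2408/891 ≈ 2.7026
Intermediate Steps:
P(N) = -3
A(m) = 0
Y(g, O) = -8 (Y(g, O) = -3 - 1*5 = -3 - 5 = -8)
F(S, z) = 29 + S
(2408 + A(-6))/(929 + F(-67, Y(1, 2))) = (2408 + 0)/(929 + (29 - 67)) = 2408/(929 - 38) = 2408/891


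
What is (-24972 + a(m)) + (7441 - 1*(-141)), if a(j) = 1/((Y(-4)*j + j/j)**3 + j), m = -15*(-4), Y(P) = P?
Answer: -237405828011/13651859 ≈ -17390.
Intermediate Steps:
m = 60
a(j) = 1/(j + (1 - 4*j)**3) (a(j) = 1/((-4*j + j/j)**3 + j) = 1/((-4*j + 1)**3 + j) = 1/((1 - 4*j)**3 + j) = 1/(j + (1 - 4*j)**3))
(-24972 + a(m)) + (7441 - 1*(-141)) = (-24972 + 1/(60 + (1 - 4*60)**3)) + (7441 - 1*(-141)) = (-24972 + 1/(60 + (1 - 240)**3)) + (7441 + 141) = (-24972 + 1/(60 + (-239)**3)) + 7582 = (-24972 + 1/(60 - 13651919)) + 7582 = (-24972 + 1/(-13651859)) + 7582 = (-24972 - 1/13651859) + 7582 = -340914222949/13651859 + 7582 = -237405828011/13651859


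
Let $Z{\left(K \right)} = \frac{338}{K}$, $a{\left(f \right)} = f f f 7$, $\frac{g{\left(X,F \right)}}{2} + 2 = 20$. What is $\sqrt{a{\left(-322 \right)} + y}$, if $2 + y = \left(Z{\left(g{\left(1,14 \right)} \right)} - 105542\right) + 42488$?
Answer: $\frac{i \sqrt{8415604174}}{6} \approx 15289.0 i$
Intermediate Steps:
$g{\left(X,F \right)} = 36$ ($g{\left(X,F \right)} = -4 + 2 \cdot 20 = -4 + 40 = 36$)
$a{\left(f \right)} = 7 f^{3}$ ($a{\left(f \right)} = f^{2} f 7 = f^{3} \cdot 7 = 7 f^{3}$)
$y = - \frac{1134839}{18}$ ($y = -2 + \left(\left(\frac{338}{36} - 105542\right) + 42488\right) = -2 + \left(\left(338 \cdot \frac{1}{36} - 105542\right) + 42488\right) = -2 + \left(\left(\frac{169}{18} - 105542\right) + 42488\right) = -2 + \left(- \frac{1899587}{18} + 42488\right) = -2 - \frac{1134803}{18} = - \frac{1134839}{18} \approx -63047.0$)
$\sqrt{a{\left(-322 \right)} + y} = \sqrt{7 \left(-322\right)^{3} - \frac{1134839}{18}} = \sqrt{7 \left(-33386248\right) - \frac{1134839}{18}} = \sqrt{-233703736 - \frac{1134839}{18}} = \sqrt{- \frac{4207802087}{18}} = \frac{i \sqrt{8415604174}}{6}$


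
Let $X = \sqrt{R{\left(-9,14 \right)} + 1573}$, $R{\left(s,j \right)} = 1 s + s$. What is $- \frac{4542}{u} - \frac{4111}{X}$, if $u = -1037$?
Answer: $\frac{4542}{1037} - \frac{4111 \sqrt{1555}}{1555} \approx -99.872$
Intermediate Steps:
$R{\left(s,j \right)} = 2 s$ ($R{\left(s,j \right)} = s + s = 2 s$)
$X = \sqrt{1555}$ ($X = \sqrt{2 \left(-9\right) + 1573} = \sqrt{-18 + 1573} = \sqrt{1555} \approx 39.433$)
$- \frac{4542}{u} - \frac{4111}{X} = - \frac{4542}{-1037} - \frac{4111}{\sqrt{1555}} = \left(-4542\right) \left(- \frac{1}{1037}\right) - 4111 \frac{\sqrt{1555}}{1555} = \frac{4542}{1037} - \frac{4111 \sqrt{1555}}{1555}$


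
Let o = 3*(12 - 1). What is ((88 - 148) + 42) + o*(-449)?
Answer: -14835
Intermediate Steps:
o = 33 (o = 3*11 = 33)
((88 - 148) + 42) + o*(-449) = ((88 - 148) + 42) + 33*(-449) = (-60 + 42) - 14817 = -18 - 14817 = -14835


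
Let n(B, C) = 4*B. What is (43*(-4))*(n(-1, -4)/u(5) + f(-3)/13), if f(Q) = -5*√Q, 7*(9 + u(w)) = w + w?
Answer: -4816/53 + 860*I*√3/13 ≈ -90.868 + 114.58*I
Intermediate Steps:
u(w) = -9 + 2*w/7 (u(w) = -9 + (w + w)/7 = -9 + (2*w)/7 = -9 + 2*w/7)
(43*(-4))*(n(-1, -4)/u(5) + f(-3)/13) = (43*(-4))*((4*(-1))/(-9 + (2/7)*5) - 5*I*√3/13) = -172*(-4/(-9 + 10/7) - 5*I*√3*(1/13)) = -172*(-4/(-53/7) - 5*I*√3*(1/13)) = -172*(-4*(-7/53) - 5*I*√3/13) = -172*(28/53 - 5*I*√3/13) = -4816/53 + 860*I*√3/13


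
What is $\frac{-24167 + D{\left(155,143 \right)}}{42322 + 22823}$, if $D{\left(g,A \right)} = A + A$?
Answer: $- \frac{23881}{65145} \approx -0.36658$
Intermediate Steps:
$D{\left(g,A \right)} = 2 A$
$\frac{-24167 + D{\left(155,143 \right)}}{42322 + 22823} = \frac{-24167 + 2 \cdot 143}{42322 + 22823} = \frac{-24167 + 286}{65145} = \left(-23881\right) \frac{1}{65145} = - \frac{23881}{65145}$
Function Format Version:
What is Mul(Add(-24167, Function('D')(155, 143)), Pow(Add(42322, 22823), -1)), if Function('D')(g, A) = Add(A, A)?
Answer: Rational(-23881, 65145) ≈ -0.36658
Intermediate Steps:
Function('D')(g, A) = Mul(2, A)
Mul(Add(-24167, Function('D')(155, 143)), Pow(Add(42322, 22823), -1)) = Mul(Add(-24167, Mul(2, 143)), Pow(Add(42322, 22823), -1)) = Mul(Add(-24167, 286), Pow(65145, -1)) = Mul(-23881, Rational(1, 65145)) = Rational(-23881, 65145)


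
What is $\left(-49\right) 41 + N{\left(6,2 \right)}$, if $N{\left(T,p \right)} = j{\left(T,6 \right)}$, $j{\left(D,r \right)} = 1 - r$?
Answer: $-2014$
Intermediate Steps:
$N{\left(T,p \right)} = -5$ ($N{\left(T,p \right)} = 1 - 6 = -5$)
$\left(-49\right) 41 + N{\left(6,2 \right)} = \left(-49\right) 41 - 5 = -2009 - 5 = -2014$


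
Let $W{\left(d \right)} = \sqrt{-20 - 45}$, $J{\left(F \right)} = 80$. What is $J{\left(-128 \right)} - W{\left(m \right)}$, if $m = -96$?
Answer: $80 - i \sqrt{65} \approx 80.0 - 8.0623 i$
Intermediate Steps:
$W{\left(d \right)} = i \sqrt{65}$ ($W{\left(d \right)} = \sqrt{-65} = i \sqrt{65}$)
$J{\left(-128 \right)} - W{\left(m \right)} = 80 - i \sqrt{65}$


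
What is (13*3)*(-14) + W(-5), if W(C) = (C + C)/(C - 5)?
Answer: -545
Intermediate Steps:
W(C) = 2*C/(-5 + C) (W(C) = (2*C)/(-5 + C) = 2*C/(-5 + C))
(13*3)*(-14) + W(-5) = (13*3)*(-14) + 2*(-5)/(-5 - 5) = 39*(-14) + 2*(-5)/(-10) = -546 + 2*(-5)*(-⅒) = -546 + 1 = -545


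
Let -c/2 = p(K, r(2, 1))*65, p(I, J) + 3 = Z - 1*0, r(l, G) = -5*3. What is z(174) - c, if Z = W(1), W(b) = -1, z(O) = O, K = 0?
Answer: -346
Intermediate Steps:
Z = -1
r(l, G) = -15
p(I, J) = -4 (p(I, J) = -3 + (-1 - 1*0) = -3 + (-1 + 0) = -3 - 1 = -4)
c = 520 (c = -(-8)*65 = -2*(-260) = 520)
z(174) - c = 174 - 1*520 = 174 - 520 = -346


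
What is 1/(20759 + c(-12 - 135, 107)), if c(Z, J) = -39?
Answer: 1/20720 ≈ 4.8263e-5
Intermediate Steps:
1/(20759 + c(-12 - 135, 107)) = 1/(20759 - 39) = 1/20720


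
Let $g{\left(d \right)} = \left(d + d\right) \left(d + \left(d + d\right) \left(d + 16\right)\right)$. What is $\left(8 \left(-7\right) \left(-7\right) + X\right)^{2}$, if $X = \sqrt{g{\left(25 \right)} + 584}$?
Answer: $\left(392 + \sqrt{104334}\right)^{2} \approx 5.1124 \cdot 10^{5}$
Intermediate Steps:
$g{\left(d \right)} = 2 d \left(d + 2 d \left(16 + d\right)\right)$
$X = \sqrt{104334}$ ($X = \sqrt{25^{2} \left(66 + 4 \cdot 25\right) + 584} = \sqrt{625 \left(66 + 100\right) + 584} = \sqrt{625 \cdot 166 + 584} = \sqrt{103750 + 584} = \sqrt{104334} \approx 323.01$)
$\left(8 \left(-7\right) \left(-7\right) + X\right)^{2} = \left(8 \left(-7\right) \left(-7\right) + \sqrt{104334}\right)^{2} = \left(\left(-56\right) \left(-7\right) + \sqrt{104334}\right)^{2} = \left(392 + \sqrt{104334}\right)^{2}$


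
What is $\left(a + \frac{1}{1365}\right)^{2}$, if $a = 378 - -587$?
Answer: $\frac{1735084335076}{1863225} \approx 9.3123 \cdot 10^{5}$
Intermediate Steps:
$a = 965$ ($a = 378 + 587 = 965$)
$\left(a + \frac{1}{1365}\right)^{2} = \left(965 + \frac{1}{1365}\right)^{2} = \left(\frac{1317226}{1365}\right)^{2} = \frac{1735084335076}{1863225}$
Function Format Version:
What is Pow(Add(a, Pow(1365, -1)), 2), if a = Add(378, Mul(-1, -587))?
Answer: Rational(1735084335076, 1863225) ≈ 9.3123e+5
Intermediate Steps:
a = 965 (a = Add(378, 587) = 965)
Pow(Add(a, Pow(1365, -1)), 2) = Pow(Add(965, Pow(1365, -1)), 2) = Pow(Add(965, Rational(1, 1365)), 2) = Pow(Rational(1317226, 1365), 2) = Rational(1735084335076, 1863225)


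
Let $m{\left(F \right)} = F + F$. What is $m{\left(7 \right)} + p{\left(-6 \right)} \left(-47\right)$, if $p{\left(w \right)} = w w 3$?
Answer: $-5062$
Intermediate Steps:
$m{\left(F \right)} = 2 F$
$p{\left(w \right)} = 3 w^{2}$ ($p{\left(w \right)} = w^{2} \cdot 3 = 3 w^{2}$)
$m{\left(7 \right)} + p{\left(-6 \right)} \left(-47\right) = 2 \cdot 7 + 3 \left(-6\right)^{2} \left(-47\right) = 14 + 3 \cdot 36 \left(-47\right) = 14 + 108 \left(-47\right) = 14 - 5076 = -5062$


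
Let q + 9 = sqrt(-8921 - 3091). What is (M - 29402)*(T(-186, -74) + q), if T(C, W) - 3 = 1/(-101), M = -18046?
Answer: 28800936/101 - 94896*I*sqrt(3003) ≈ 2.8516e+5 - 5.2003e+6*I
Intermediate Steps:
T(C, W) = 302/101 (T(C, W) = 3 + 1/(-101) = 3 - 1/101 = 302/101)
q = -9 + 2*I*sqrt(3003) (q = -9 + sqrt(-8921 - 3091) = -9 + sqrt(-12012) = -9 + 2*I*sqrt(3003) ≈ -9.0 + 109.6*I)
(M - 29402)*(T(-186, -74) + q) = (-18046 - 29402)*(302/101 + (-9 + 2*I*sqrt(3003))) = -47448*(-607/101 + 2*I*sqrt(3003)) = 28800936/101 - 94896*I*sqrt(3003)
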